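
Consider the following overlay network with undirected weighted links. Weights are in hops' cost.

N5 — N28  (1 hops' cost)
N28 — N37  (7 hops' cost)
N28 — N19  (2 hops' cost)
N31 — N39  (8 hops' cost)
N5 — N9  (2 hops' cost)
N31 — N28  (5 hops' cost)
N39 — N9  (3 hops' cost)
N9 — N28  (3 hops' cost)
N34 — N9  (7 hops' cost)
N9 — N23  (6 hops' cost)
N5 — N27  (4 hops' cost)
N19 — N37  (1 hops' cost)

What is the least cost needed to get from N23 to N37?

12 hops' cost

Candidate routes:
N23 → N9 → N28 → N37: 6+3+7 = 16
N23 → N9 → N39 → N31 → N28 → N19 → N37: 6+3+8+5+2+1 = 25
N23 → N9 → N28 → N19 → N37: 6+3+2+1 = 12
N23 → N9 → N5 → N28 → N37: 6+2+1+7 = 16
The minimum is 12 hops' cost via N23 → N9 → N28 → N19 → N37.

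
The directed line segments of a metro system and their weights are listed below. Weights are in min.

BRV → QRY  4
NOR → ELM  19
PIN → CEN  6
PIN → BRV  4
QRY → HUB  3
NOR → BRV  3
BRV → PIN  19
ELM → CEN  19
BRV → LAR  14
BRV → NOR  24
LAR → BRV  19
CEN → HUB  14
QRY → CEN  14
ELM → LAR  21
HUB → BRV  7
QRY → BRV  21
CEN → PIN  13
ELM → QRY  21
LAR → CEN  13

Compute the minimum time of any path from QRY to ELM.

Shortest distances from QRY:
QRY: 0
HUB: 3  (via QRY)
BRV: 10  (via HUB)
CEN: 14  (via QRY)
LAR: 24  (via BRV)
PIN: 27  (via CEN)
NOR: 34  (via BRV)
ELM: 53  (via NOR)
Shortest route: QRY–HUB–BRV–NOR–ELM = 53 min.

53 min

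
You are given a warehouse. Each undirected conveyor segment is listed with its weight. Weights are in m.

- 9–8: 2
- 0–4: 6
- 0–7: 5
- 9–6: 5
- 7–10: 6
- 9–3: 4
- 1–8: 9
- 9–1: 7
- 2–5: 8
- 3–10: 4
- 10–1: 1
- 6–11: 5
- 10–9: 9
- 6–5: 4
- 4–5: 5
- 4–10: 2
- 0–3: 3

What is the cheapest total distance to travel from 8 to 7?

Settle nodes by increasing distance from 8:
8: 0
9: 2  (via 8)
3: 6  (via 9)
6: 7  (via 9)
0: 9  (via 3)
1: 9  (via 8)
10: 10  (via 3)
5: 11  (via 6)
4: 12  (via 10)
11: 12  (via 6)
7: 14  (via 0)
Shortest route: 8 → 9 → 3 → 0 → 7 = 14 m.

14 m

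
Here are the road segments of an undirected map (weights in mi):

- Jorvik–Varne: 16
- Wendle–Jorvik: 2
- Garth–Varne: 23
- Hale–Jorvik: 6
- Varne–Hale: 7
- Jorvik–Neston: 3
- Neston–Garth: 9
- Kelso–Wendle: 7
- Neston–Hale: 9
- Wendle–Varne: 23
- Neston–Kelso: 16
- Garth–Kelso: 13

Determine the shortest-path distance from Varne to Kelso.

Settle nodes by increasing distance from Varne:
Varne: 0
Hale: 7  (via Varne)
Jorvik: 13  (via Hale)
Wendle: 15  (via Jorvik)
Neston: 16  (via Hale)
Kelso: 22  (via Wendle)
Shortest route: Varne–Hale–Jorvik–Wendle–Kelso = 22 mi.

22 mi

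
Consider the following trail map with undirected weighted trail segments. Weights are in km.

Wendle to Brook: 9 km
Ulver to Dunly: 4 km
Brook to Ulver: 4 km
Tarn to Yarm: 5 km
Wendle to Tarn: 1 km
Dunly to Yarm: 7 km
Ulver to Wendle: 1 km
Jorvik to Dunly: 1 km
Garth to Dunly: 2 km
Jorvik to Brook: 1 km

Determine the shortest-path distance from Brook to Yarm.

9 km

Shortest distances from Brook:
Brook: 0
Jorvik: 1  (via Brook)
Dunly: 2  (via Jorvik)
Ulver: 4  (via Brook)
Garth: 4  (via Dunly)
Wendle: 5  (via Ulver)
Tarn: 6  (via Wendle)
Yarm: 9  (via Dunly)
Shortest route: Brook–Jorvik–Dunly–Yarm = 9 km.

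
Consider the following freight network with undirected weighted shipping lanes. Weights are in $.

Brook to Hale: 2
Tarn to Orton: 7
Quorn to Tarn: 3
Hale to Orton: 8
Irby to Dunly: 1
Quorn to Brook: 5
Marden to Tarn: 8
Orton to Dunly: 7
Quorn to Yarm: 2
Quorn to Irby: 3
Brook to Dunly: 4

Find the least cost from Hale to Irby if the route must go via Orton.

Best Hale to Orton: Hale–Orton costing 8
Best Orton to Irby: Orton–Dunly–Irby costing 8
Total via Orton: 8 + 8 = $16.

$16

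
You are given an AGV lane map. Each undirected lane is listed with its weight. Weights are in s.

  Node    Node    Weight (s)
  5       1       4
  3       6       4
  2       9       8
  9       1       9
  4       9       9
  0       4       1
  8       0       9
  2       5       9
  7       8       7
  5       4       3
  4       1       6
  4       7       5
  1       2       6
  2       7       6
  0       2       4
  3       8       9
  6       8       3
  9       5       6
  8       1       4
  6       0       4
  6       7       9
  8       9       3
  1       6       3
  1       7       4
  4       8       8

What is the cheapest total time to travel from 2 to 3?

12 s

Settle nodes by increasing distance from 2:
2: 0
0: 4  (via 2)
4: 5  (via 0)
1: 6  (via 2)
7: 6  (via 2)
5: 8  (via 4)
6: 8  (via 0)
9: 8  (via 2)
8: 10  (via 1)
3: 12  (via 6)
Shortest route: 2–0–6–3 = 12 s.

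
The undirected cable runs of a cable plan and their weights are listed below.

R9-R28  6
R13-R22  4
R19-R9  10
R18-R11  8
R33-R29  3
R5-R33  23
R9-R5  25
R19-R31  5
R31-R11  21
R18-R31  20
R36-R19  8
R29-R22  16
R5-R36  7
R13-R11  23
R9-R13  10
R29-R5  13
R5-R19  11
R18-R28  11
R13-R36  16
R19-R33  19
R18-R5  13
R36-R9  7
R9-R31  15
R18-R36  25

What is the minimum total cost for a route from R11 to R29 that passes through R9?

Shortest R11→R9: R11–R18–R28–R9 = 25
Best R9 to R29: R9–R36–R5–R29 costing 27
Total via R9: 25 + 27 = 52.

52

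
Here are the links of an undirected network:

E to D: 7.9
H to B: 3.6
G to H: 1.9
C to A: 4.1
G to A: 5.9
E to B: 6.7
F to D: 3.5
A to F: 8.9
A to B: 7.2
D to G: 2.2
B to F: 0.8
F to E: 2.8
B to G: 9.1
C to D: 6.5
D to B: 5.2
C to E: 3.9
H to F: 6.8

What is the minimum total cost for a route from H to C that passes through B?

Best H to B: H → B costing 3.6
Best B to C: B → F → E → C costing 7.5
Total via B: 3.6 + 7.5 = 11.1.

11.1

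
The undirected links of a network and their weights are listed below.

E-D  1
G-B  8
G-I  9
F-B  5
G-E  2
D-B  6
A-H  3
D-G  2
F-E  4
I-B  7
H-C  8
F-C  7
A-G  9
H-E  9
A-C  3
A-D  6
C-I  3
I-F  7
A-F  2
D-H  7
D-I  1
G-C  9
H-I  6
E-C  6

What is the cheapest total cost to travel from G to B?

8

Running Dijkstra from G:
G: 0
D: 2  (via G)
E: 2  (via G)
I: 3  (via D)
C: 6  (via I)
F: 6  (via E)
A: 8  (via D)
B: 8  (via G)
Shortest route: G–B = 8.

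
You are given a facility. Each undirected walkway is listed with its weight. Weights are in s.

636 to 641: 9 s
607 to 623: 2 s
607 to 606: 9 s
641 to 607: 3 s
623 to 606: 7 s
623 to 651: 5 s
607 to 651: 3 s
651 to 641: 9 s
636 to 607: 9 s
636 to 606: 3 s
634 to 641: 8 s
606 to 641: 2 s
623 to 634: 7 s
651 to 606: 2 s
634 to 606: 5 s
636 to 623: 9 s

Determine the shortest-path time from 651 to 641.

Settle nodes by increasing distance from 651:
651: 0
606: 2  (via 651)
607: 3  (via 651)
641: 4  (via 606)
Shortest route: 651–606–641 = 4 s.

4 s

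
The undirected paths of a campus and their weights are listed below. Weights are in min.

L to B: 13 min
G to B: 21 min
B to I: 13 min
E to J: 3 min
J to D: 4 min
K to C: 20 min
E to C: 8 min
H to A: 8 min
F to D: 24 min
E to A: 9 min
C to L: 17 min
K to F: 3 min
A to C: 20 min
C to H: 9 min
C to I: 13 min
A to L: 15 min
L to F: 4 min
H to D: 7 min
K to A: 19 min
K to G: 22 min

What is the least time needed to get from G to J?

53 min

Running Dijkstra from G:
G: 0
B: 21  (via G)
K: 22  (via G)
F: 25  (via K)
L: 29  (via F)
I: 34  (via B)
A: 41  (via K)
C: 42  (via K)
D: 49  (via F)
H: 49  (via A)
E: 50  (via A)
J: 53  (via D)
Shortest route: G → K → F → D → J = 53 min.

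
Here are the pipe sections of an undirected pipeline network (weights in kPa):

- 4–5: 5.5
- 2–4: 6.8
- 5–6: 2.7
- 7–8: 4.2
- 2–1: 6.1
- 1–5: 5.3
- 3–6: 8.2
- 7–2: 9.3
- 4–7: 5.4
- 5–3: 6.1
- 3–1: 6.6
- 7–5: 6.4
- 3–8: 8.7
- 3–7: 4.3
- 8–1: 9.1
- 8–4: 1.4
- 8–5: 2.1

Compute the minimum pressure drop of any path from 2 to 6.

Compare a few routes:
2 → 4 → 8 → 5 → 6: 6.8+1.4+2.1+2.7 = 13
2 → 1 → 5 → 6: 6.1+5.3+2.7 = 14.1
The minimum is 13 kPa via 2 → 4 → 8 → 5 → 6.

13 kPa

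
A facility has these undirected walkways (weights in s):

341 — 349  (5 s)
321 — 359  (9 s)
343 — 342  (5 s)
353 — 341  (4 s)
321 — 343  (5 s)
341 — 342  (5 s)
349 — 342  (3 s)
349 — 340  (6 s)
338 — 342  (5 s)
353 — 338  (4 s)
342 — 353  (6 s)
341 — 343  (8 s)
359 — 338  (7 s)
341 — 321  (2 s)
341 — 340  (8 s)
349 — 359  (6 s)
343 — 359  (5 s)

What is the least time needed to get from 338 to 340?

14 s

Settle nodes by increasing distance from 338:
338: 0
353: 4  (via 338)
342: 5  (via 338)
359: 7  (via 338)
349: 8  (via 342)
341: 8  (via 353)
343: 10  (via 342)
321: 10  (via 341)
340: 14  (via 349)
Shortest route: 338–342–349–340 = 14 s.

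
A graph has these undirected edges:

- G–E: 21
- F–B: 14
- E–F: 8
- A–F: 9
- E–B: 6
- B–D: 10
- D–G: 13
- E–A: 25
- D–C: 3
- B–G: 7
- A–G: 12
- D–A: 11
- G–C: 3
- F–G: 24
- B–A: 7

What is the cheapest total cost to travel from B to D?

10

Compare a few routes:
B - D: 10 = 10
B - G - C - D: 7+3+3 = 13
The minimum is 10 via B - D.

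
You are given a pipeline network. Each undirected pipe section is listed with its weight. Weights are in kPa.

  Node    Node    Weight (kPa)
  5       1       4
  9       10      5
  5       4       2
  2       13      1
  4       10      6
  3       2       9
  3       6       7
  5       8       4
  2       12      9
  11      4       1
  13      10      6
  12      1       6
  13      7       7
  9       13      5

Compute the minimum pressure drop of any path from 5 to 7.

21 kPa

Settle nodes by increasing distance from 5:
5: 0
4: 2  (via 5)
11: 3  (via 4)
1: 4  (via 5)
8: 4  (via 5)
10: 8  (via 4)
12: 10  (via 1)
9: 13  (via 10)
13: 14  (via 10)
2: 15  (via 13)
7: 21  (via 13)
Shortest route: 5–4–10–13–7 = 21 kPa.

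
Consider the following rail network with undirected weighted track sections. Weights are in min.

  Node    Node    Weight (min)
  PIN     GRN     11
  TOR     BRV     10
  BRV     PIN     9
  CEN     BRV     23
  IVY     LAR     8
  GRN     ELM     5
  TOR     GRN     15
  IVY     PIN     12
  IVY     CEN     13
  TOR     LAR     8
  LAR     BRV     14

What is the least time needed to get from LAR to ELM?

28 min

Candidate routes:
LAR - TOR - GRN - ELM: 8+15+5 = 28
LAR - IVY - PIN - GRN - ELM: 8+12+11+5 = 36
LAR - TOR - BRV - PIN - GRN - ELM: 8+10+9+11+5 = 43
LAR - BRV - PIN - GRN - ELM: 14+9+11+5 = 39
Cheapest is LAR - TOR - GRN - ELM at 28 min.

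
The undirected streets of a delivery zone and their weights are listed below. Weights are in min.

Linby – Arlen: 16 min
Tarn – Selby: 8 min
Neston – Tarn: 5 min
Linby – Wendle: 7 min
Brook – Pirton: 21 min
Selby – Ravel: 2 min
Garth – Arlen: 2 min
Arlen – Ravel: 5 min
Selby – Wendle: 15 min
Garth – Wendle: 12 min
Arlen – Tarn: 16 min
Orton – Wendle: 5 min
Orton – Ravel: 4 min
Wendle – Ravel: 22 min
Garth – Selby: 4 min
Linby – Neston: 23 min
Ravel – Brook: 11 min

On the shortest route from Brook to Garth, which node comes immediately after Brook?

Compare a few routes:
Brook - Ravel - Orton - Wendle - Garth: 11+4+5+12 = 32
Brook - Ravel - Selby - Garth: 11+2+4 = 17
Brook - Ravel - Arlen - Garth: 11+5+2 = 18
The minimum is 17 min via Brook - Ravel - Selby - Garth.
So from Brook the first move is to Ravel.

Ravel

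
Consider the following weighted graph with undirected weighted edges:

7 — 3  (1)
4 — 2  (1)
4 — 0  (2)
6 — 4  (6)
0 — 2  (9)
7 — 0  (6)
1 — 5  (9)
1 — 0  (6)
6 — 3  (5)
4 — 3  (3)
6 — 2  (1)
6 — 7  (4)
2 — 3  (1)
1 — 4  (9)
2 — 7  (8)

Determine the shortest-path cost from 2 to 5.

18

Enumerating some paths:
2–4–0–1–5: 1+2+6+9 = 18
2–4–1–5: 1+9+9 = 19
The minimum is 18 via 2–4–0–1–5.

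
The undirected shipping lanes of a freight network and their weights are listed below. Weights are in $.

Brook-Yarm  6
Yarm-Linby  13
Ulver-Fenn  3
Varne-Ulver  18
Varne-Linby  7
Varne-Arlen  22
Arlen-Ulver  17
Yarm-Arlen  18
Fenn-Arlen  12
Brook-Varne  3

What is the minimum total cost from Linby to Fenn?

$28

Shortest distances from Linby:
Linby: 0
Varne: 7  (via Linby)
Brook: 10  (via Varne)
Yarm: 13  (via Linby)
Ulver: 25  (via Varne)
Fenn: 28  (via Ulver)
Shortest route: Linby–Varne–Ulver–Fenn = $28.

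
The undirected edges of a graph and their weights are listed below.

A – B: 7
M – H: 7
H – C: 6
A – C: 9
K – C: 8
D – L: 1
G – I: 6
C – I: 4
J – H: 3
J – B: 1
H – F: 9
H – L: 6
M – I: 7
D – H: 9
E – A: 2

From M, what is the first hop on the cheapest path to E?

H

Compare a few routes:
M → I → C → H → J → B → A → E: 7+4+6+3+1+7+2 = 30
M → H → J → B → A → E: 7+3+1+7+2 = 20
M → I → C → A → E: 7+4+9+2 = 22
M → H → C → A → E: 7+6+9+2 = 24
The minimum is 20 via M → H → J → B → A → E.
So from M the first move is to H.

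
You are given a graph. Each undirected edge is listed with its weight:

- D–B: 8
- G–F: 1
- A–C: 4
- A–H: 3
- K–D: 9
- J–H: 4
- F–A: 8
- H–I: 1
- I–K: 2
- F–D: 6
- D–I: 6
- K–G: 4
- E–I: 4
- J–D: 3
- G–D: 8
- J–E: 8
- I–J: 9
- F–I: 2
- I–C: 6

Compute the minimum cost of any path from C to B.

Running Dijkstra from C:
C: 0
A: 4  (via C)
I: 6  (via C)
H: 7  (via A)
F: 8  (via I)
K: 8  (via I)
G: 9  (via F)
E: 10  (via I)
J: 11  (via H)
D: 12  (via I)
B: 20  (via D)
Shortest route: C → I → D → B = 20.

20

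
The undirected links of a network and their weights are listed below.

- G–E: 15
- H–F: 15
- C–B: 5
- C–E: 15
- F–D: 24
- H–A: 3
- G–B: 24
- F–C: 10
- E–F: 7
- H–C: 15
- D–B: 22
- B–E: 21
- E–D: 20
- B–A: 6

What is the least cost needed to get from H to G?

Candidate routes:
H - F - E - G: 15+7+15 = 37
H - A - B - G: 3+6+24 = 33
H - C - B - G: 15+5+24 = 44
Cheapest is H - A - B - G at 33.

33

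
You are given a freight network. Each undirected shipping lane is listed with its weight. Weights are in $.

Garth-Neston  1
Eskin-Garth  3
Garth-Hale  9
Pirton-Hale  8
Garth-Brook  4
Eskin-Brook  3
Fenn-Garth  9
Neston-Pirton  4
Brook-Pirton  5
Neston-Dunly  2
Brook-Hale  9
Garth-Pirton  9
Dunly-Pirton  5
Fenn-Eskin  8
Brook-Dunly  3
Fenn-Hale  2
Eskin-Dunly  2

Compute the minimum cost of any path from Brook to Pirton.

$5

Enumerating some paths:
Brook–Pirton: 5 = 5
Brook–Dunly–Pirton: 3+5 = 8
The minimum is $5 via Brook–Pirton.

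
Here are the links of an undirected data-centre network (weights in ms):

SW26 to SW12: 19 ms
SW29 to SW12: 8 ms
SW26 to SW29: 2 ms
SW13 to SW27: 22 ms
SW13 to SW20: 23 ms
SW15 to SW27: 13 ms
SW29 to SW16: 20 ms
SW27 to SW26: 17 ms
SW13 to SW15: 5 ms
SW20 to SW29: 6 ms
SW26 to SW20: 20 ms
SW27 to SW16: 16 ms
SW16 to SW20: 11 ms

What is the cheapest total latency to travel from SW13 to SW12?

Settle nodes by increasing distance from SW13:
SW13: 0
SW15: 5  (via SW13)
SW27: 18  (via SW15)
SW20: 23  (via SW13)
SW29: 29  (via SW20)
SW26: 31  (via SW29)
SW16: 34  (via SW27)
SW12: 37  (via SW29)
Shortest route: SW13 → SW20 → SW29 → SW12 = 37 ms.

37 ms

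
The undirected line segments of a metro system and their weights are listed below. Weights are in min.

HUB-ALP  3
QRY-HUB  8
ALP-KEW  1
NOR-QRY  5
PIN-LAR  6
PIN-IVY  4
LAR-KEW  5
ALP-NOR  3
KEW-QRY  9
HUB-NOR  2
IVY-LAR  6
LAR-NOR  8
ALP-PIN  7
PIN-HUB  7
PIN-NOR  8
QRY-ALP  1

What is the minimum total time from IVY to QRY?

12 min

Compare a few routes:
IVY → PIN → ALP → QRY: 4+7+1 = 12
IVY → LAR → KEW → ALP → QRY: 6+5+1+1 = 13
The minimum is 12 min via IVY → PIN → ALP → QRY.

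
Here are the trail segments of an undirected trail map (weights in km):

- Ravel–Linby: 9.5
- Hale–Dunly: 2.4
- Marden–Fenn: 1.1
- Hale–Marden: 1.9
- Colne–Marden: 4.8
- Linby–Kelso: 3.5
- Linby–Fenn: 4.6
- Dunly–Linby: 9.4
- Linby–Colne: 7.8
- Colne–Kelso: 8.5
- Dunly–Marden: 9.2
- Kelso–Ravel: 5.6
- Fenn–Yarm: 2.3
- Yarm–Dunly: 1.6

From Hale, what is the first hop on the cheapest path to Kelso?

Compare a few routes:
Hale - Marden - Fenn - Linby - Kelso: 1.9+1.1+4.6+3.5 = 11.1
Hale - Dunly - Yarm - Fenn - Linby - Kelso: 2.4+1.6+2.3+4.6+3.5 = 14.4
Cheapest is Hale - Marden - Fenn - Linby - Kelso at 11.1 km.
So from Hale the first move is to Marden.

Marden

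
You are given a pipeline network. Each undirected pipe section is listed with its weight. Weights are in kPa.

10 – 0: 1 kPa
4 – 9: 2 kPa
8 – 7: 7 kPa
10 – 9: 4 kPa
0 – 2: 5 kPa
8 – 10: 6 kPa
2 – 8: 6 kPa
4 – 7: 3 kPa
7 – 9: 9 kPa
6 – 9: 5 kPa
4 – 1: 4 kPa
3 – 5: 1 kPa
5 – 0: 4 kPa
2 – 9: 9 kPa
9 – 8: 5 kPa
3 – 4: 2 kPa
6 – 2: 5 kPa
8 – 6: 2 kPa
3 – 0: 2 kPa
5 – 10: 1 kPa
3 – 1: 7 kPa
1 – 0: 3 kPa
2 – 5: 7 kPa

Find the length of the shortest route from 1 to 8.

Shortest distances from 1:
1: 0
0: 3  (via 1)
4: 4  (via 1)
10: 4  (via 0)
3: 5  (via 0)
5: 5  (via 10)
9: 6  (via 4)
7: 7  (via 4)
2: 8  (via 0)
8: 10  (via 10)
Shortest route: 1 → 0 → 10 → 8 = 10 kPa.

10 kPa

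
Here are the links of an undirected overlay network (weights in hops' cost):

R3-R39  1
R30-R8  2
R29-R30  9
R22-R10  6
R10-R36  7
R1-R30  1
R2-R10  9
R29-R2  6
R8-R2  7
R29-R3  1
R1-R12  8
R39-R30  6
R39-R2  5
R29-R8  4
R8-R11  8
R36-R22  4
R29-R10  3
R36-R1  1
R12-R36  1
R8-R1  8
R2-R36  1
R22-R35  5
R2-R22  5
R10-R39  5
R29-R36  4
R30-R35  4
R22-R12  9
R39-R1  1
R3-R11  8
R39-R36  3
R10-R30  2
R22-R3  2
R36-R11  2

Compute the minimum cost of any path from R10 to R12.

5 hops' cost

Compare a few routes:
R10–R30–R1–R39–R36–R12: 2+1+1+3+1 = 8
R10–R29–R3–R39–R1–R36–R12: 3+1+1+1+1+1 = 8
R10–R30–R1–R36–R12: 2+1+1+1 = 5
R10–R36–R12: 7+1 = 8
The minimum is 5 hops' cost via R10–R30–R1–R36–R12.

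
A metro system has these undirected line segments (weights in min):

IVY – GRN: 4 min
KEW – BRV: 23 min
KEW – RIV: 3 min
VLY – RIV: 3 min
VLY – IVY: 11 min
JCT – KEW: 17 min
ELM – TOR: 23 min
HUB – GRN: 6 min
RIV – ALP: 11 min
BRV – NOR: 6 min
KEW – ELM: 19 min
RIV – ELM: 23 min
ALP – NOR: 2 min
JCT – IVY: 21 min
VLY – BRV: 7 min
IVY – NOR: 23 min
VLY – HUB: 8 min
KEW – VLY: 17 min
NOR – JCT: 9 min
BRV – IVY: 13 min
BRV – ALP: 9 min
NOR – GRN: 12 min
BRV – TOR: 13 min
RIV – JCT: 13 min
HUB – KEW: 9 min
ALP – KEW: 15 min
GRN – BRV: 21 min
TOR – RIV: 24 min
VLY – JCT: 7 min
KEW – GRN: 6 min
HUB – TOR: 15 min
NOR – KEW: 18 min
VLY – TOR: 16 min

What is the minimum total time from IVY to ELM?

29 min

Running Dijkstra from IVY:
IVY: 0
GRN: 4  (via IVY)
HUB: 10  (via GRN)
KEW: 10  (via GRN)
VLY: 11  (via IVY)
BRV: 13  (via IVY)
RIV: 13  (via KEW)
NOR: 16  (via GRN)
JCT: 18  (via VLY)
ALP: 18  (via NOR)
TOR: 25  (via HUB)
ELM: 29  (via KEW)
Shortest route: IVY → GRN → KEW → ELM = 29 min.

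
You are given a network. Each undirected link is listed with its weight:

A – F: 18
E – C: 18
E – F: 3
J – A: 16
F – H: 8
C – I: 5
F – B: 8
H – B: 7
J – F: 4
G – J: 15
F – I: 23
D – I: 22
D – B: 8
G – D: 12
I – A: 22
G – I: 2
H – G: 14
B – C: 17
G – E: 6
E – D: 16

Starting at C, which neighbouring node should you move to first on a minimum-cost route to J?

Compare a few routes:
C–I–G–E–F–J: 5+2+6+3+4 = 20
C–E–F–J: 18+3+4 = 25
C–B–F–J: 17+8+4 = 29
C–I–G–J: 5+2+15 = 22
The minimum is 20 via C–I–G–E–F–J.
So from C the first move is to I.

I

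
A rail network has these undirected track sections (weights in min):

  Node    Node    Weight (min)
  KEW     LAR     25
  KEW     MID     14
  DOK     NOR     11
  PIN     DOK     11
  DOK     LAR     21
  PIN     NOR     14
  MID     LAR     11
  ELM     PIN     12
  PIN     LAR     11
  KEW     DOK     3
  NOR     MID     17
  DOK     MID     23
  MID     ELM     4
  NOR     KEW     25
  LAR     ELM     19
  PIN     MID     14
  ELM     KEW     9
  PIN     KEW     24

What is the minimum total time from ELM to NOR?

Shortest distances from ELM:
ELM: 0
MID: 4  (via ELM)
KEW: 9  (via ELM)
DOK: 12  (via KEW)
PIN: 12  (via ELM)
LAR: 15  (via MID)
NOR: 21  (via MID)
Shortest route: ELM–MID–NOR = 21 min.

21 min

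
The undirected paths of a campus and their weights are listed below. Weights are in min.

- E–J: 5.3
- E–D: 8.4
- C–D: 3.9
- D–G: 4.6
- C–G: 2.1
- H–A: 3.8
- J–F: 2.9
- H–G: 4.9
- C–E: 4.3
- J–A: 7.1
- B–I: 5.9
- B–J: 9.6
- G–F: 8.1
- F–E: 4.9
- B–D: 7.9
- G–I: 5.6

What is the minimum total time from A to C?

Shortest distances from A:
A: 0
H: 3.8  (via A)
J: 7.1  (via A)
G: 8.7  (via H)
F: 10  (via J)
C: 10.8  (via G)
Shortest route: A–H–G–C = 10.8 min.

10.8 min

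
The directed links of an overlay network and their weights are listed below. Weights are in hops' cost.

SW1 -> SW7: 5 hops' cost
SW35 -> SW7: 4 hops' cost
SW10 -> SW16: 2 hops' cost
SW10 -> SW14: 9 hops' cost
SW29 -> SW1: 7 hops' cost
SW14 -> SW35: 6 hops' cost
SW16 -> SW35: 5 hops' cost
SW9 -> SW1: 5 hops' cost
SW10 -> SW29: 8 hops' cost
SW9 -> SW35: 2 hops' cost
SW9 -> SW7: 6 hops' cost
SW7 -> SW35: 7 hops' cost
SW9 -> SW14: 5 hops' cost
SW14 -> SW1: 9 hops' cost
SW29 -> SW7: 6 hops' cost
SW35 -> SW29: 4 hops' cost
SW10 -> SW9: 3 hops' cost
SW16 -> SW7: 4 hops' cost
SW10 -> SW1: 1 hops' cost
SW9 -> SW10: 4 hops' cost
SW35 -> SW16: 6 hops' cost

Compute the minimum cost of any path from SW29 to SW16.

Running Dijkstra from SW29:
SW29: 0
SW7: 6  (via SW29)
SW1: 7  (via SW29)
SW35: 13  (via SW7)
SW16: 19  (via SW35)
Shortest route: SW29 → SW7 → SW35 → SW16 = 19 hops' cost.

19 hops' cost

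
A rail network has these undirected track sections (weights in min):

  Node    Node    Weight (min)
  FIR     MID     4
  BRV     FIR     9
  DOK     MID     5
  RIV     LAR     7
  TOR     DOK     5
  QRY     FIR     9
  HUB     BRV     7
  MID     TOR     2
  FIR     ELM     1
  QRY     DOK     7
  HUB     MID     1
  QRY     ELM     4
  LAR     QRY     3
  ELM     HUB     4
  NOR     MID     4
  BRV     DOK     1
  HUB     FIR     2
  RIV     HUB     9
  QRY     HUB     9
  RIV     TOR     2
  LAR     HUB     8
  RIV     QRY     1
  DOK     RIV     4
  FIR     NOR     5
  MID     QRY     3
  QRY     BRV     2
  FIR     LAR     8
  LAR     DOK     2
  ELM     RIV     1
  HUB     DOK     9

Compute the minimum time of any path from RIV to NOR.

Running Dijkstra from RIV:
RIV: 0
ELM: 1  (via RIV)
QRY: 1  (via RIV)
TOR: 2  (via RIV)
FIR: 2  (via ELM)
BRV: 3  (via QRY)
HUB: 4  (via FIR)
MID: 4  (via QRY)
DOK: 4  (via RIV)
LAR: 4  (via QRY)
NOR: 7  (via FIR)
Shortest route: RIV → ELM → FIR → NOR = 7 min.

7 min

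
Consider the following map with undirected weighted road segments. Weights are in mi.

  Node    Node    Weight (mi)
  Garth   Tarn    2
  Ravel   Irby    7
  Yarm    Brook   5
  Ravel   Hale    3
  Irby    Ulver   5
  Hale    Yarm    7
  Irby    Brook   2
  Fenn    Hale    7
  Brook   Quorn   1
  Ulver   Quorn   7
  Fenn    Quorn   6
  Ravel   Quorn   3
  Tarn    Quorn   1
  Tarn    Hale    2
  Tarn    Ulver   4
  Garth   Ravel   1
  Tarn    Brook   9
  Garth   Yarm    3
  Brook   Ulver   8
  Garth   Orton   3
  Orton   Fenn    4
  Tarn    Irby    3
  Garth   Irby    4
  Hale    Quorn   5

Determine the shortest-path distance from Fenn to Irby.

9 mi

Settle nodes by increasing distance from Fenn:
Fenn: 0
Orton: 4  (via Fenn)
Quorn: 6  (via Fenn)
Tarn: 7  (via Quorn)
Hale: 7  (via Fenn)
Garth: 7  (via Orton)
Brook: 7  (via Quorn)
Ravel: 8  (via Garth)
Irby: 9  (via Brook)
Shortest route: Fenn → Quorn → Brook → Irby = 9 mi.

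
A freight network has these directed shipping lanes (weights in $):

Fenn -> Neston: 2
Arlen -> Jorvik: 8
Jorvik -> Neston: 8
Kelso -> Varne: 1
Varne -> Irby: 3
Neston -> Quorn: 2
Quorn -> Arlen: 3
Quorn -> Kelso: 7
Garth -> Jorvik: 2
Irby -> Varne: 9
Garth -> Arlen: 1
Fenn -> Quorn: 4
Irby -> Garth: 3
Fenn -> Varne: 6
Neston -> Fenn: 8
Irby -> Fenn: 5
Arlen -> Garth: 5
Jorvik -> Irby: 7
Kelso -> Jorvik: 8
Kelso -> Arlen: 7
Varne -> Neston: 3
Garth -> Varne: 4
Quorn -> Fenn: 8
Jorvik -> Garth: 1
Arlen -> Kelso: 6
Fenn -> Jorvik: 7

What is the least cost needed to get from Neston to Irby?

$13

Settle nodes by increasing distance from Neston:
Neston: 0
Quorn: 2  (via Neston)
Arlen: 5  (via Quorn)
Fenn: 8  (via Neston)
Kelso: 9  (via Quorn)
Garth: 10  (via Arlen)
Varne: 10  (via Kelso)
Jorvik: 12  (via Garth)
Irby: 13  (via Varne)
Shortest route: Neston–Quorn–Kelso–Varne–Irby = $13.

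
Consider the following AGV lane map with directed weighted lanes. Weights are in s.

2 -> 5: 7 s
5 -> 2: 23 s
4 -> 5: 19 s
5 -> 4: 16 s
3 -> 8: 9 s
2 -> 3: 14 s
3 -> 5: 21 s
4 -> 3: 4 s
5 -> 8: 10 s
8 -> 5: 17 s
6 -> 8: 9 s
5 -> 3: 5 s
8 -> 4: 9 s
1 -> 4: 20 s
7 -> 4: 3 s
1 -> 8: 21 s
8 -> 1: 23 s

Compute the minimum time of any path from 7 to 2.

Running Dijkstra from 7:
7: 0
4: 3  (via 7)
3: 7  (via 4)
8: 16  (via 3)
5: 22  (via 4)
1: 39  (via 8)
2: 45  (via 5)
Shortest route: 7–4–5–2 = 45 s.

45 s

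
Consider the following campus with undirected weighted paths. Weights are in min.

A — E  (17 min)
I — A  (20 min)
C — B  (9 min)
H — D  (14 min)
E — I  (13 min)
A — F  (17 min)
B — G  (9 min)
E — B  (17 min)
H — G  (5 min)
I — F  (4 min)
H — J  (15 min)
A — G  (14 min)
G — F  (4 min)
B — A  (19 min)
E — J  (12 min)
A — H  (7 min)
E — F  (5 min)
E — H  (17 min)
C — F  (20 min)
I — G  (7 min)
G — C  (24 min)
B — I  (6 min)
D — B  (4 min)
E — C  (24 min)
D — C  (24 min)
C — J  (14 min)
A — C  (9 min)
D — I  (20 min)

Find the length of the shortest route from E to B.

15 min

Compare a few routes:
E → F → I → B: 5+4+6 = 15
E → B: 17 = 17
E → F → G → B: 5+4+9 = 18
Cheapest is E → F → I → B at 15 min.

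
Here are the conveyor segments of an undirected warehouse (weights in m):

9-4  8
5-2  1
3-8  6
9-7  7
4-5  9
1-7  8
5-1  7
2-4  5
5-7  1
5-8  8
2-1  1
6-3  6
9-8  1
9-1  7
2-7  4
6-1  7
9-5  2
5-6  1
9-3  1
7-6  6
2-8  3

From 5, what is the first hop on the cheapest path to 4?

2

Candidate routes:
5–7–2–4: 1+4+5 = 10
5–2–4: 1+5 = 6
5–4: 9 = 9
The minimum is 6 m via 5–2–4.
So from 5 the first move is to 2.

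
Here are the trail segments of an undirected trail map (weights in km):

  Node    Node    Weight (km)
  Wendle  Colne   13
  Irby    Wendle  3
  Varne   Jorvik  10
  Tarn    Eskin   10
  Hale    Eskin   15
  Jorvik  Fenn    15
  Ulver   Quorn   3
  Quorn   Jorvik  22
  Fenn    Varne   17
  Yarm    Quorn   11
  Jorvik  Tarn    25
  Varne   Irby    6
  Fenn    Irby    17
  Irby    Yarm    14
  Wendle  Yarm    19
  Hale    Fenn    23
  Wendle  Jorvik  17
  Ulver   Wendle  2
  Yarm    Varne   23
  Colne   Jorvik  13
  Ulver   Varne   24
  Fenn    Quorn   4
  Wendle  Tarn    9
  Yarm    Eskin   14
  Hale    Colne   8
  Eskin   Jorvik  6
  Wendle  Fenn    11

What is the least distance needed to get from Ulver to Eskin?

21 km

Running Dijkstra from Ulver:
Ulver: 0
Wendle: 2  (via Ulver)
Quorn: 3  (via Ulver)
Irby: 5  (via Wendle)
Fenn: 7  (via Quorn)
Varne: 11  (via Irby)
Tarn: 11  (via Wendle)
Yarm: 14  (via Quorn)
Colne: 15  (via Wendle)
Jorvik: 19  (via Wendle)
Eskin: 21  (via Tarn)
Shortest route: Ulver → Wendle → Tarn → Eskin = 21 km.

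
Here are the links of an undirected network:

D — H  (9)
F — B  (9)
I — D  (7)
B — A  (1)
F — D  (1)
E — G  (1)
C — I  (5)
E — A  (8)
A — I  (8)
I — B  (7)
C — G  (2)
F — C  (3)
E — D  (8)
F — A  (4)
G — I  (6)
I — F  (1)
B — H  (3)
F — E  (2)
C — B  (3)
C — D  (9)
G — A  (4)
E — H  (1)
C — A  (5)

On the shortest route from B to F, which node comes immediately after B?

A

Candidate routes:
B–A–F: 1+4 = 5
B–C–F: 3+3 = 6
The minimum is 5 via B–A–F.
So from B the first move is to A.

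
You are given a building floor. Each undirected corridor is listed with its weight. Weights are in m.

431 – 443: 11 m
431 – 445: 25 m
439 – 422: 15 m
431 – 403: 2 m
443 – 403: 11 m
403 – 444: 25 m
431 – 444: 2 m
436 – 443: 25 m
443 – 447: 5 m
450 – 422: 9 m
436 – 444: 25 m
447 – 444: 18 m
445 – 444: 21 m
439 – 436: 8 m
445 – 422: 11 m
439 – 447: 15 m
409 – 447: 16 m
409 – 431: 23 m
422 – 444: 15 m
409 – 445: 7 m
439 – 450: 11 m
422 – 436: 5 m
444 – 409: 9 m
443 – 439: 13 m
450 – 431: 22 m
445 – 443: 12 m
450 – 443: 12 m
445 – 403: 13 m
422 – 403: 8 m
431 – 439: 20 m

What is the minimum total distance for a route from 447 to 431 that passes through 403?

18 m

Best 447 to 403: 447 → 443 → 403 costing 16
Shortest 403→431: 403 → 431 = 2
Total via 403: 16 + 2 = 18 m.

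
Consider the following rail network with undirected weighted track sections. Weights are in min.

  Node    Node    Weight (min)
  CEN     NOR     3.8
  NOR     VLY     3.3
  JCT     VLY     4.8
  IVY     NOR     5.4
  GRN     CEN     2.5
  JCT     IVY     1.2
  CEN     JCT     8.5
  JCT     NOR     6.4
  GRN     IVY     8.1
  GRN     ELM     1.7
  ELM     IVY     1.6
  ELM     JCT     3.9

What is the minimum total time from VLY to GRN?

9.3 min

Running Dijkstra from VLY:
VLY: 0
NOR: 3.3  (via VLY)
JCT: 4.8  (via VLY)
IVY: 6  (via JCT)
CEN: 7.1  (via NOR)
ELM: 7.6  (via IVY)
GRN: 9.3  (via ELM)
Shortest route: VLY–JCT–IVY–ELM–GRN = 9.3 min.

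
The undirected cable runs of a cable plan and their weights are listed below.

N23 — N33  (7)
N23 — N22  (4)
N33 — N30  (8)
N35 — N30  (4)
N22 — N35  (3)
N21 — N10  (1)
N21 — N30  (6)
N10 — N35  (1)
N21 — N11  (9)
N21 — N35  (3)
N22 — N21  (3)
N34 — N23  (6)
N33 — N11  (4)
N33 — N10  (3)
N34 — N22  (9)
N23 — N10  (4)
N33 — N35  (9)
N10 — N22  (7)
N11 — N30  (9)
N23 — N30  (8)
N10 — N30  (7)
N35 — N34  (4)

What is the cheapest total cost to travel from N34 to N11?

12

Shortest distances from N34:
N34: 0
N35: 4  (via N34)
N10: 5  (via N35)
N23: 6  (via N34)
N21: 6  (via N10)
N22: 7  (via N35)
N33: 8  (via N10)
N30: 8  (via N35)
N11: 12  (via N33)
Shortest route: N34 → N35 → N10 → N33 → N11 = 12.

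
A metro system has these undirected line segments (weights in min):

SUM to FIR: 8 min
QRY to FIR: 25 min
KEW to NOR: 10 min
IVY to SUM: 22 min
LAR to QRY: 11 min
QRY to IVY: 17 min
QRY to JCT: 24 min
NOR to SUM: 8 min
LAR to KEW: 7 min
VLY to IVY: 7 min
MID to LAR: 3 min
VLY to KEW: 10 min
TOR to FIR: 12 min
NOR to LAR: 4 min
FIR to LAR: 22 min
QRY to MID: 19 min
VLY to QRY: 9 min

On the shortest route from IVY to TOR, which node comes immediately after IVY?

SUM

Compare a few routes:
IVY–VLY–QRY–FIR–TOR: 7+9+25+12 = 53
IVY–QRY–FIR–TOR: 17+25+12 = 54
IVY–SUM–FIR–TOR: 22+8+12 = 42
The minimum is 42 min via IVY–SUM–FIR–TOR.
So from IVY the first move is to SUM.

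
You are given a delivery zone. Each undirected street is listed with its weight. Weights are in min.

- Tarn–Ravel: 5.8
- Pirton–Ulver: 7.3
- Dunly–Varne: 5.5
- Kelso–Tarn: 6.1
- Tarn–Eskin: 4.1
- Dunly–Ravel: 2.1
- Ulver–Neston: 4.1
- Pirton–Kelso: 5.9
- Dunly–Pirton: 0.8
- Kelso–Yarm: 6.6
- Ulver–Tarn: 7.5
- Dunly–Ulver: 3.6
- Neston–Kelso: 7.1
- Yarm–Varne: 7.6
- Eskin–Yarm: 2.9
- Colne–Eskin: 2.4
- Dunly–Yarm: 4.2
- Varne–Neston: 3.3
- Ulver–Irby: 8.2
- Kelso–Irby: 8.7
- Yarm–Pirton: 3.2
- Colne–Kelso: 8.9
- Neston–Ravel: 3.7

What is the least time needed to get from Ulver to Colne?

12.9 min

Settle nodes by increasing distance from Ulver:
Ulver: 0
Dunly: 3.6  (via Ulver)
Neston: 4.1  (via Ulver)
Pirton: 4.4  (via Dunly)
Ravel: 5.7  (via Dunly)
Varne: 7.4  (via Neston)
Tarn: 7.5  (via Ulver)
Yarm: 7.6  (via Pirton)
Irby: 8.2  (via Ulver)
Kelso: 10.3  (via Pirton)
Eskin: 10.5  (via Yarm)
Colne: 12.9  (via Eskin)
Shortest route: Ulver–Dunly–Pirton–Yarm–Eskin–Colne = 12.9 min.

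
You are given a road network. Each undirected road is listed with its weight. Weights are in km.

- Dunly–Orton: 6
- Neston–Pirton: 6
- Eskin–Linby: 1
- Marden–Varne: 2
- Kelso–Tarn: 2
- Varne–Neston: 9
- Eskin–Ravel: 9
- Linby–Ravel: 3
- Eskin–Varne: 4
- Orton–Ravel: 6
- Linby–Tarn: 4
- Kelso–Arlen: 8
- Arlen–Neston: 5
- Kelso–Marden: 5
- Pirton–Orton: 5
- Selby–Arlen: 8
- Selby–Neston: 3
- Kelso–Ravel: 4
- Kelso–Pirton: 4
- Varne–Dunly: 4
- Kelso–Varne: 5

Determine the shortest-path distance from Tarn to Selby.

Settle nodes by increasing distance from Tarn:
Tarn: 0
Kelso: 2  (via Tarn)
Linby: 4  (via Tarn)
Eskin: 5  (via Linby)
Pirton: 6  (via Kelso)
Ravel: 6  (via Kelso)
Varne: 7  (via Kelso)
Marden: 7  (via Kelso)
Arlen: 10  (via Kelso)
Orton: 11  (via Pirton)
Dunly: 11  (via Varne)
Neston: 12  (via Pirton)
Selby: 15  (via Neston)
Shortest route: Tarn → Kelso → Pirton → Neston → Selby = 15 km.

15 km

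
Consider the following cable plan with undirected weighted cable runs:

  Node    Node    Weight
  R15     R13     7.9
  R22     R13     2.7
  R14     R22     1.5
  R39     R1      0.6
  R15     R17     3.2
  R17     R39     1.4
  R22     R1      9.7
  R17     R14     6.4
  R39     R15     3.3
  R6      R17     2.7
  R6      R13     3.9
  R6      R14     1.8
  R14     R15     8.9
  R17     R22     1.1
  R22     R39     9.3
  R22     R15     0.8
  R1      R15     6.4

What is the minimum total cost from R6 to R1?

4.7

Shortest distances from R6:
R6: 0
R14: 1.8  (via R6)
R17: 2.7  (via R6)
R22: 3.3  (via R14)
R13: 3.9  (via R6)
R15: 4.1  (via R22)
R39: 4.1  (via R17)
R1: 4.7  (via R39)
Shortest route: R6 → R17 → R39 → R1 = 4.7.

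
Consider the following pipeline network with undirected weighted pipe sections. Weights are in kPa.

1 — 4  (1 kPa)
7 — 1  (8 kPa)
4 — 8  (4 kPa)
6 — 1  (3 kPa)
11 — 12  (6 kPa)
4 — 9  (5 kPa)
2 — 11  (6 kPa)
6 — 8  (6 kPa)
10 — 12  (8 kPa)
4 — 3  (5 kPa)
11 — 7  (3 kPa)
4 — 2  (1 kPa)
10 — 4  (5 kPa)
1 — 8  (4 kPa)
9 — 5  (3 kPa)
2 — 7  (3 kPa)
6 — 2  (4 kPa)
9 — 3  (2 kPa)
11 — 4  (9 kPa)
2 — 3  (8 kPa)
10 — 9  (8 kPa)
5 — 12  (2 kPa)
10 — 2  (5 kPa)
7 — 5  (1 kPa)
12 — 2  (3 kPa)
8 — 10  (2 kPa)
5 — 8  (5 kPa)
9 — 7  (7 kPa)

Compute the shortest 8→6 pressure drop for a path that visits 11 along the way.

19 kPa

Best 8 to 11: 8–5–7–11 costing 9
Best 11 to 6: 11–2–6 costing 10
Total via 11: 9 + 10 = 19 kPa.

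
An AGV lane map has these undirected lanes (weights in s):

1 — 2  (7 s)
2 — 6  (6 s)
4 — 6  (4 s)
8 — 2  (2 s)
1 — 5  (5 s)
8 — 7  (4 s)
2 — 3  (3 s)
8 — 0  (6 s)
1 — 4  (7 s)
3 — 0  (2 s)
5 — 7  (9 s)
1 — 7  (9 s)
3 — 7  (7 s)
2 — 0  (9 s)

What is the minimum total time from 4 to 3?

13 s

Shortest distances from 4:
4: 0
6: 4  (via 4)
1: 7  (via 4)
2: 10  (via 6)
5: 12  (via 1)
8: 12  (via 2)
3: 13  (via 2)
Shortest route: 4 → 6 → 2 → 3 = 13 s.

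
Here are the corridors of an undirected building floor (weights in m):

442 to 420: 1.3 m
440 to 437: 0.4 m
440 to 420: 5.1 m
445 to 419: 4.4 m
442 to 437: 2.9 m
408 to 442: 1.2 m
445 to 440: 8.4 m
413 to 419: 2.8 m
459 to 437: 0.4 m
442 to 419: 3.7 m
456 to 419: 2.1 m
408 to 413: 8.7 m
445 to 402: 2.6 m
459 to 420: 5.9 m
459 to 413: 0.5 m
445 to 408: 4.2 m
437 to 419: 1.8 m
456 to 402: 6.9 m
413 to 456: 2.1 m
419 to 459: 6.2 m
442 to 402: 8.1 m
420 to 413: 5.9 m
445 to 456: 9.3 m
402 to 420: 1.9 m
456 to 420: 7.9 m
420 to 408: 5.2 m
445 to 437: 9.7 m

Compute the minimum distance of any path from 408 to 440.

Running Dijkstra from 408:
408: 0
442: 1.2  (via 408)
420: 2.5  (via 442)
437: 4.1  (via 442)
445: 4.2  (via 408)
402: 4.4  (via 420)
440: 4.5  (via 437)
Shortest route: 408–442–437–440 = 4.5 m.

4.5 m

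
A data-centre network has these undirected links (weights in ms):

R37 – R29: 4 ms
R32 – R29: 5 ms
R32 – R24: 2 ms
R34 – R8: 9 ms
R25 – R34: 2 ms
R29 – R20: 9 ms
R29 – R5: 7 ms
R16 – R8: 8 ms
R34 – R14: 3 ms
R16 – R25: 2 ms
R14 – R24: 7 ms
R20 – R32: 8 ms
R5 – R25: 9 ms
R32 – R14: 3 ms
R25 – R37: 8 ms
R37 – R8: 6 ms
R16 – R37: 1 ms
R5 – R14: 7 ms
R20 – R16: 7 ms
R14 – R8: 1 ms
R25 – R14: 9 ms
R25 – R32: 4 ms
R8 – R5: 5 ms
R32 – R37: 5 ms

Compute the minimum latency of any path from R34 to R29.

Compare a few routes:
R34 → R25 → R16 → R37 → R29: 2+2+1+4 = 9
R34 → R25 → R32 → R29: 2+4+5 = 11
R34 → R14 → R32 → R29: 3+3+5 = 11
The minimum is 9 ms via R34 → R25 → R16 → R37 → R29.

9 ms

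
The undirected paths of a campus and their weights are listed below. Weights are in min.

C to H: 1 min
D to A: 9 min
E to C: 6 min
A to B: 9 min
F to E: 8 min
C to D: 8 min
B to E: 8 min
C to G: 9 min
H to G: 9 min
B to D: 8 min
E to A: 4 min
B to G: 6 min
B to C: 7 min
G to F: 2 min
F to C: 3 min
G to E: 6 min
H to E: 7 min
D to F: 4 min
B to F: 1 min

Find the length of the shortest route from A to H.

Shortest distances from A:
A: 0
E: 4  (via A)
B: 9  (via A)
D: 9  (via A)
C: 10  (via E)
F: 10  (via B)
G: 10  (via E)
H: 11  (via E)
Shortest route: A → E → H = 11 min.

11 min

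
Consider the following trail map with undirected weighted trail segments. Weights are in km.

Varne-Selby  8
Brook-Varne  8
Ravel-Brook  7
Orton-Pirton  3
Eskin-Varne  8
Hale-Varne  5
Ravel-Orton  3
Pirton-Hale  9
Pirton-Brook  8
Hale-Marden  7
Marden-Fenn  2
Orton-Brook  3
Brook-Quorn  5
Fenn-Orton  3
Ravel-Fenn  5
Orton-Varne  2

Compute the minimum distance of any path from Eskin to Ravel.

13 km

Settle nodes by increasing distance from Eskin:
Eskin: 0
Varne: 8  (via Eskin)
Orton: 10  (via Varne)
Hale: 13  (via Varne)
Brook: 13  (via Orton)
Ravel: 13  (via Orton)
Shortest route: Eskin → Varne → Orton → Ravel = 13 km.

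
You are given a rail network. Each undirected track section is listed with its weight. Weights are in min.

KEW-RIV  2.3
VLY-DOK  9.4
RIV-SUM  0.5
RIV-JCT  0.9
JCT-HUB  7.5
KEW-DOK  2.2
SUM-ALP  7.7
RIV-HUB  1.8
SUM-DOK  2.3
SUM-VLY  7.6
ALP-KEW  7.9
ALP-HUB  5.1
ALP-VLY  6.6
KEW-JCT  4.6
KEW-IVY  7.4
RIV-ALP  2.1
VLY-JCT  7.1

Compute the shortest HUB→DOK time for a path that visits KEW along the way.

6.3 min

Best HUB to KEW: HUB–RIV–KEW costing 4.1
Best KEW to DOK: KEW–DOK costing 2.2
Total via KEW: 4.1 + 2.2 = 6.3 min.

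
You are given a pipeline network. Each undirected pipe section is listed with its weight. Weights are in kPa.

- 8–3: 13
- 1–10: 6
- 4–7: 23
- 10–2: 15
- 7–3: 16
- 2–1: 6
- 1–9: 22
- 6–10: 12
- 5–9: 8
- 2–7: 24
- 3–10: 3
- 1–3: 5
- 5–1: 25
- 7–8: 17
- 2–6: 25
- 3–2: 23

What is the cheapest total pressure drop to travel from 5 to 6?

Running Dijkstra from 5:
5: 0
9: 8  (via 5)
1: 25  (via 5)
3: 30  (via 1)
2: 31  (via 1)
10: 31  (via 1)
6: 43  (via 10)
Shortest route: 5 → 1 → 10 → 6 = 43 kPa.

43 kPa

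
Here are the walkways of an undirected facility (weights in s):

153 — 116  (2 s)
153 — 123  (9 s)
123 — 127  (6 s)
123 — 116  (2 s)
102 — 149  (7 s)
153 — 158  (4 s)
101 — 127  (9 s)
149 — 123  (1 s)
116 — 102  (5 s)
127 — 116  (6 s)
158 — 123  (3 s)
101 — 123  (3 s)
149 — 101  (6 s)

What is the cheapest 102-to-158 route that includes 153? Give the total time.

11 s

Best 102 to 153: 102 → 116 → 153 costing 7
Shortest 153→158: 153 → 158 = 4
Total via 153: 7 + 4 = 11 s.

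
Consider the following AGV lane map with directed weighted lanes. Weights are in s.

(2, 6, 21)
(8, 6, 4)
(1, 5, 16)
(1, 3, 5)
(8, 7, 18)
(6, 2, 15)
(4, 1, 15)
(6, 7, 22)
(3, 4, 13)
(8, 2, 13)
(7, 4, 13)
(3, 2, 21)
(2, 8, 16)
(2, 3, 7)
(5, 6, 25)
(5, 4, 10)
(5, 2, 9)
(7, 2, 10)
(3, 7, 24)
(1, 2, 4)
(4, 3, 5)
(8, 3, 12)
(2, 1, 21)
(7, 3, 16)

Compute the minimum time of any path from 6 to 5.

Candidate routes:
6 - 7 - 2 - 1 - 5: 22+10+21+16 = 69
6 - 2 - 1 - 5: 15+21+16 = 52
6 - 2 - 3 - 4 - 1 - 5: 15+7+13+15+16 = 66
6 - 7 - 4 - 1 - 5: 22+13+15+16 = 66
The minimum is 52 s via 6 - 2 - 1 - 5.

52 s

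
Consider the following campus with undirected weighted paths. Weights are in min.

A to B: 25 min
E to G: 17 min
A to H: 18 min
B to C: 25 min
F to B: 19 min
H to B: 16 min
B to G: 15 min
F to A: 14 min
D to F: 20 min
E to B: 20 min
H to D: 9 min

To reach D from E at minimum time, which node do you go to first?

B

Enumerating some paths:
E–B–H–D: 20+16+9 = 45
E–G–B–F–D: 17+15+19+20 = 71
E–B–F–D: 20+19+20 = 59
E–G–B–H–D: 17+15+16+9 = 57
Cheapest is E–B–H–D at 45 min.
So from E the first move is to B.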